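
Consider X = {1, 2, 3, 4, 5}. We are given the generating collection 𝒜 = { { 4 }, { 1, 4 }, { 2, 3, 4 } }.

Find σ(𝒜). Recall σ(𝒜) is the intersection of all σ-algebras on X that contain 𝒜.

Answer: σ(𝒜) = { {}, { 1 }, { 4 }, { 5 }, { 1, 4 }, { 1, 5 }, { 2, 3 }, { 4, 5 }, { 1, 2, 3 }, { 1, 4, 5 }, { 2, 3, 4 }, { 2, 3, 5 }, { 1, 2, 3, 4 }, { 1, 2, 3, 5 }, { 2, 3, 4, 5 }, X }

Working:
Seed the family with 𝒜 together with ∅ and X: { {}, { 4 }, { 1, 4 }, { 2, 3, 4 }, X }.
Step 1 (4 new):
  { 1, 5 }  = ᶜ of { 2, 3, 4 }
  { 2, 3, 5 }  = ᶜ of { 1, 4 }
  { 1, 2, 3, 4 }  = { 2, 3, 4 } ∪ { 1, 4 }
  { 1, 2, 3, 5 }  = ᶜ of { 4 }
  (now 9)
Step 2: 3 new —
  { 5 }  = ᶜ of { 1, 2, 3, 4 }
  { 1, 4, 5 }  = { 1, 4 } ∪ { 1, 5 }
  { 2, 3, 4, 5 }  = { 2, 3, 4 } ∪ { 2, 3, 5 }
  (now 12)
Step 3: 3 new —
  { 1 }  = ᶜ of { 2, 3, 4, 5 }
  { 2, 3 }  = ᶜ of { 1, 4, 5 }
  { 4, 5 }  = { 4 } ∪ { 5 }
  (now 15)
Step 4: +1 →
  { 1, 2, 3 }  = ᶜ of { 4, 5 }
  (now 16)
Step 5: closed — nothing new.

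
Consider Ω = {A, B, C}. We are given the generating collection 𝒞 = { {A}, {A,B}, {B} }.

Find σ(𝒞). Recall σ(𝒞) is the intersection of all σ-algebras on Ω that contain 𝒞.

σ(𝒞) = { {}, {A}, {B}, {C}, {A,B}, {A,C}, {B,C}, Ω }

Working:
Begin from { {}, {A}, {B}, {A,B}, Ω } (that is, 𝒞 plus ∅ and Ω).
Pass 1 (3 new):
  {C}  = Ω∖{A,B}
  {A,C}  = Ω∖{B}
  {B,C}  = Ω∖{A}
  (now 8)
Pass 2: closed — nothing new.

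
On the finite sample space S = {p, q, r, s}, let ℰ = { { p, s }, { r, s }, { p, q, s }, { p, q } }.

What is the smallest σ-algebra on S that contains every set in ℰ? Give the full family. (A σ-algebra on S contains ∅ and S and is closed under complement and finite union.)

σ(ℰ) (16 sets): { {}, { p }, { q }, { r }, { s }, { p, q }, { p, r }, { p, s }, { q, r }, { q, s }, { r, s }, { p, q, r }, { p, q, s }, { p, r, s }, { q, r, s }, S }

Check:
Start: ℰ ∪ {∅, S} = { {}, { p, q }, { p, s }, { r, s }, { p, q, s }, S }.
Iteration 1 adds 3:
  { r }  = ᶜ of { p, q, s }
  { q, r }  = ᶜ of { p, s }
  { p, r, s }  = { r, s } ∪ { p, s }
  [9 total]
Iteration 2: +3 →
  { q }  = ᶜ of { p, r, s }
  { p, q, r }  = { p, q } ∪ { r }
  { q, r, s }  = { r, s } ∪ { q, r }
  [12 total]
Iteration 3: 2 new —
  { p }  = ᶜ of { q, r, s }
  { s }  = ᶜ of { p, q, r }
  [14 total]
Iteration 4: +2 →
  { p, r }  = { r } ∪ { p }
  { q, s }  = { s } ∪ { q }
  [16 total]
Iteration 5 adds nothing — fixpoint reached.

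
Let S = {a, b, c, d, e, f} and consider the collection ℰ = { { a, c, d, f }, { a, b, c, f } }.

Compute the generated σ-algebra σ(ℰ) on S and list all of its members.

Seed the family with ℰ together with ∅ and S: { ∅, { a, b, c, f }, { a, c, d, f }, S }.
Round 1: 3 new —
  { b, e }  = { a, c, d, f }ᶜ
  { d, e }  = { a, b, c, f }ᶜ
  { a, b, c, d, f }  = { a, b, c, f } ∪ { a, c, d, f }
  |family| = 7
Round 2 (4 new):
  { e }  = { a, b, c, d, f }ᶜ
  { b, d, e }  = { d, e } ∪ { b, e }
  { a, b, c, e, f }  = { b, e } ∪ { a, b, c, f }
  { a, c, d, e, f }  = { d, e } ∪ { a, c, d, f }
  |family| = 11
Round 3 (3 new):
  { b }  = { a, c, d, e, f }ᶜ
  { d }  = { a, b, c, e, f }ᶜ
  { a, c, f }  = { b, d, e }ᶜ
  |family| = 14
Round 4: +2 →
  { b, d }  = { d } ∪ { b }
  { a, c, e, f }  = { a, c, f } ∪ { e }
  |family| = 16
Round 5: closed — nothing new.

σ(ℰ) = { ∅, { b }, { d }, { e }, { b, d }, { b, e }, { d, e }, { a, c, f }, { b, d, e }, { a, b, c, f }, { a, c, d, f }, { a, c, e, f }, { a, b, c, d, f }, { a, b, c, e, f }, { a, c, d, e, f }, S }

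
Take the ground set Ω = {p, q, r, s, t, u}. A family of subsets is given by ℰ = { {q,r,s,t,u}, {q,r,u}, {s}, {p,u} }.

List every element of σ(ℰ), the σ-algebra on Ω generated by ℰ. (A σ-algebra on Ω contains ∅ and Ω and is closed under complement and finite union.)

σ(ℰ) = { {}, {p}, {s}, {t}, {u}, {p,s}, {p,t}, {p,u}, {q,r}, {s,t}, {s,u}, {t,u}, {p,q,r}, {p,s,t}, {p,s,u}, {p,t,u}, {q,r,s}, {q,r,t}, {q,r,u}, {s,t,u}, {p,q,r,s}, {p,q,r,t}, {p,q,r,u}, {p,s,t,u}, {q,r,s,t}, {q,r,s,u}, {q,r,t,u}, {p,q,r,s,t}, {p,q,r,s,u}, {p,q,r,t,u}, {q,r,s,t,u}, Ω }

Check:
Begin from { {}, {s}, {p,u}, {q,r,u}, {q,r,s,t,u}, Ω } (that is, ℰ plus ∅ and Ω).
Round 1: 7 new —
  {p}  = ᶜ of {q,r,s,t,u}
  {p,s,t}  = ᶜ of {q,r,u}
  {p,s,u}  = {p,u} ∪ {s}
  {p,q,r,u}  = {p,u} ∪ {q,r,u}
  {q,r,s,t}  = ᶜ of {p,u}
  {q,r,s,u}  = {s} ∪ {q,r,u}
  {p,q,r,t,u}  = ᶜ of {s}
  (now 13)
Round 2 adds 7:
  {p,s}  = {p} ∪ {s}
  {p,t}  = ᶜ of {q,r,s,u}
  {s,t}  = ᶜ of {p,q,r,u}
  {q,r,t}  = ᶜ of {p,s,u}
  {p,s,t,u}  = {p,s,t} ∪ {p,u}
  {p,q,r,s,t}  = {p,s,t} ∪ {q,r,s,t}
  {p,q,r,s,u}  = {p} ∪ {q,r,s,u}
  (now 20)
Round 3: +6 →
  {t}  = ᶜ of {p,q,r,s,u}
  {u}  = ᶜ of {p,q,r,s,t}
  {q,r}  = ᶜ of {p,s,t,u}
  {p,t,u}  = {p,u} ∪ {p,t}
  {p,q,r,t}  = {p,t} ∪ {q,r,t}
  {q,r,t,u}  = ᶜ of {p,s}
  (now 26)
Round 4. New:
  {s,u}  = ᶜ of {p,q,r,t}
  {t,u}  = {u} ∪ {t}
  {p,q,r}  = {p} ∪ {q,r}
  {q,r,s}  = ᶜ of {p,t,u}
  {s,t,u}  = {u} ∪ {s,t}
  {p,q,r,s}  = {p,s} ∪ {q,r}
  (now 32)
After Round 5 the family is unchanged; done.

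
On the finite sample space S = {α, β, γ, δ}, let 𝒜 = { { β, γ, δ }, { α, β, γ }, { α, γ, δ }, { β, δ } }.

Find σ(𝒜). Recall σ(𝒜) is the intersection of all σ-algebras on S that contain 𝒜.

σ(𝒜) = { ∅, { α }, { β }, { γ }, { δ }, { α, β }, { α, γ }, { α, δ }, { β, γ }, { β, δ }, { γ, δ }, { α, β, γ }, { α, β, δ }, { α, γ, δ }, { β, γ, δ }, S }

Trace:
Initial family (6 sets): { ∅, { β, δ }, { α, β, γ }, { α, γ, δ }, { β, γ, δ }, S }.
Step 1: 4 new —
  { α }  = complement { β, γ, δ }
  { β }  = complement { α, γ, δ }
  { δ }  = complement { α, β, γ }
  { α, γ }  = complement { β, δ }
  |family| = 10
Step 2: 3 new —
  { α, β }  = { β } ∪ { α }
  { α, δ }  = { δ } ∪ { α }
  { α, β, δ }  = { β, δ } ∪ { α }
  |family| = 13
Step 3: 3 new —
  { γ }  = complement { α, β, δ }
  { β, γ }  = complement { α, δ }
  { γ, δ }  = complement { α, β }
  |family| = 16
Step 4: stable.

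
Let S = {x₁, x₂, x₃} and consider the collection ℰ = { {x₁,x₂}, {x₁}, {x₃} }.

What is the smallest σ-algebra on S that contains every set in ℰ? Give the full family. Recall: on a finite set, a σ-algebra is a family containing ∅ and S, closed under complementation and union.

σ(ℰ) = { {}, {x₁}, {x₂}, {x₃}, {x₁,x₂}, {x₁,x₃}, {x₂,x₃}, S }

Check:
Take S₀ = ℰ ∪ {∅, S} = { {}, {x₁}, {x₃}, {x₁,x₂}, S }.
Iteration 1. New:
  {x₁,x₃}  = {x₃} ∪ {x₁}
  {x₂,x₃}  = ᶜ of {x₁}
Iteration 2 (1 new):
  {x₂}  = ᶜ of {x₁,x₃}
After Iteration 3 the family is unchanged; done.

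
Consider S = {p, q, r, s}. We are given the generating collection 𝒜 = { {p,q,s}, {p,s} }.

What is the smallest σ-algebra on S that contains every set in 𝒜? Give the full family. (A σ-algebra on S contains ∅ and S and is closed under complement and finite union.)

Answer: σ(𝒜) = { {}, {q}, {r}, {p,s}, {q,r}, {p,q,s}, {p,r,s}, S }

Derivation:
Take S₀ = 𝒜 ∪ {∅, S} = { {}, {p,s}, {p,q,s}, S }.
Step 1. New:
  {r}  = S∖{p,q,s}
  {q,r}  = S∖{p,s}
  — 6 sets.
Step 2. New:
  {p,r,s}  = {r} ∪ {p,s}
  — 7 sets.
Step 3. New:
  {q}  = S∖{p,r,s}
  — 8 sets.
Step 4: no new sets; the family is a σ-algebra.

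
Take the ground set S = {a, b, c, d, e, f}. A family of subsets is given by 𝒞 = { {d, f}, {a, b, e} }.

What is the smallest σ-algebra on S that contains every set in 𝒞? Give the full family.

σ(𝒞) (8 sets): { ∅, {c}, {d, f}, {a, b, e}, {c, d, f}, {a, b, c, e}, {a, b, d, e, f}, S }

Check:
Initial family (4 sets): { ∅, {d, f}, {a, b, e}, S }.
Pass 1: +3 →
  {c, d, f}  = complement {a, b, e}
  {a, b, c, e}  = complement {d, f}
  {a, b, d, e, f}  = {a, b, e} ∪ {d, f}
  |family| = 7
Pass 2 adds 1:
  {c}  = complement {a, b, d, e, f}
  |family| = 8
After Pass 3 the family is unchanged; done.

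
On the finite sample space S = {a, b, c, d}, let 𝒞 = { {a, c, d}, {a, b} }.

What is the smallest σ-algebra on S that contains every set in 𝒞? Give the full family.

Take S₀ = 𝒞 ∪ {∅, S} = { ∅, {a, b}, {a, c, d}, S }.
Pass 1: +2 →
  {b}  = complement {a, c, d}
  {c, d}  = complement {a, b}
  — 6 sets.
Pass 2: 1 new —
  {b, c, d}  = {c, d} ∪ {b}
  — 7 sets.
Pass 3: +1 →
  {a}  = complement {b, c, d}
  — 8 sets.
After Pass 4 the family is unchanged; done.

σ(𝒞) = { ∅, {a}, {b}, {a, b}, {c, d}, {a, c, d}, {b, c, d}, S }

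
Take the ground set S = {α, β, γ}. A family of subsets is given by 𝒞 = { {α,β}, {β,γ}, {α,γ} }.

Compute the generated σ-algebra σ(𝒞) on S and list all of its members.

Answer: σ(𝒞) = { ∅, {α}, {β}, {γ}, {α,β}, {α,γ}, {β,γ}, S }

Derivation:
Initial family (5 sets): { ∅, {α,β}, {α,γ}, {β,γ}, S }.
Round 1 (3 new):
  {α}  = complement {β,γ}
  {β}  = complement {α,γ}
  {γ}  = complement {α,β}
  |family| = 8
Round 2: closed — nothing new.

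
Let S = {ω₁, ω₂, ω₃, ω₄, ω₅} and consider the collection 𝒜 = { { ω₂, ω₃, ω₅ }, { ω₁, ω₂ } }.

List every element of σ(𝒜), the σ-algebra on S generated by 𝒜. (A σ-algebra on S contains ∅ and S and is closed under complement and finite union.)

Answer: σ(𝒜) = { ∅, { ω₁ }, { ω₂ }, { ω₄ }, { ω₁, ω₂ }, { ω₁, ω₄ }, { ω₂, ω₄ }, { ω₃, ω₅ }, { ω₁, ω₂, ω₄ }, { ω₁, ω₃, ω₅ }, { ω₂, ω₃, ω₅ }, { ω₃, ω₄, ω₅ }, { ω₁, ω₂, ω₃, ω₅ }, { ω₁, ω₃, ω₄, ω₅ }, { ω₂, ω₃, ω₄, ω₅ }, S }

Working:
Start: 𝒜 ∪ {∅, S} = { ∅, { ω₁, ω₂ }, { ω₂, ω₃, ω₅ }, S }.
Pass 1: +3 →
  { ω₁, ω₄ }  = complement { ω₂, ω₃, ω₅ }
  { ω₃, ω₄, ω₅ }  = complement { ω₁, ω₂ }
  { ω₁, ω₂, ω₃, ω₅ }  = { ω₁, ω₂ } ∪ { ω₂, ω₃, ω₅ }
  [7 total]
Pass 2 adds 4:
  { ω₄ }  = complement { ω₁, ω₂, ω₃, ω₅ }
  { ω₁, ω₂, ω₄ }  = { ω₁, ω₄ } ∪ { ω₁, ω₂ }
  { ω₁, ω₃, ω₄, ω₅ }  = { ω₃, ω₄, ω₅ } ∪ { ω₁, ω₄ }
  { ω₂, ω₃, ω₄, ω₅ }  = { ω₃, ω₄, ω₅ } ∪ { ω₂, ω₃, ω₅ }
  [11 total]
Pass 3: 3 new —
  { ω₁ }  = complement { ω₂, ω₃, ω₄, ω₅ }
  { ω₂ }  = complement { ω₁, ω₃, ω₄, ω₅ }
  { ω₃, ω₅ }  = complement { ω₁, ω₂, ω₄ }
  [14 total]
Pass 4 (2 new):
  { ω₂, ω₄ }  = { ω₄ } ∪ { ω₂ }
  { ω₁, ω₃, ω₅ }  = { ω₃, ω₅ } ∪ { ω₁ }
  [16 total]
After Pass 5 the family is unchanged; done.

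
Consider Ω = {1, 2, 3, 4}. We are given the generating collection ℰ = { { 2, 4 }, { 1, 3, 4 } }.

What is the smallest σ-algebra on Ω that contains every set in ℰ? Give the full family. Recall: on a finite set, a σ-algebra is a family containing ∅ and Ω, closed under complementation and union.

Start: ℰ ∪ {∅, Ω} = { {}, { 2, 4 }, { 1, 3, 4 }, Ω }.
Round 1: 2 new —
  { 2 }  = ᶜ of { 1, 3, 4 }
  { 1, 3 }  = ᶜ of { 2, 4 }
  (now 6)
Round 2 adds 1:
  { 1, 2, 3 }  = { 1, 3 } ∪ { 2 }
  (now 7)
Round 3: 1 new —
  { 4 }  = ᶜ of { 1, 2, 3 }
  (now 8)
Round 4: closed — nothing new.

|σ(ℰ)| = 8.  σ(ℰ) = { {}, { 2 }, { 4 }, { 1, 3 }, { 2, 4 }, { 1, 2, 3 }, { 1, 3, 4 }, Ω }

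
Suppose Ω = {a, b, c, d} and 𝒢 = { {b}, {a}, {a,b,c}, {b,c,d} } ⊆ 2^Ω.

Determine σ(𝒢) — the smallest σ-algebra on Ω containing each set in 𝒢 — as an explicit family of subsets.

σ(𝒢) = { {}, {a}, {b}, {c}, {d}, {a,b}, {a,c}, {a,d}, {b,c}, {b,d}, {c,d}, {a,b,c}, {a,b,d}, {a,c,d}, {b,c,d}, Ω }

Trace:
Start: 𝒢 ∪ {∅, Ω} = { {}, {a}, {b}, {a,b,c}, {b,c,d}, Ω }.
Step 1: 3 new —
  {d}  = complement {a,b,c}
  {a,b}  = {b} ∪ {a}
  {a,c,d}  = complement {b}
  — 9 sets.
Step 2. New:
  {a,d}  = {d} ∪ {a}
  {b,d}  = {b} ∪ {d}
  {c,d}  = complement {a,b}
  {a,b,d}  = {a,b} ∪ {d}
  — 13 sets.
Step 3: +3 →
  {c}  = complement {a,b,d}
  {a,c}  = complement {b,d}
  {b,c}  = complement {a,d}
  — 16 sets.
Step 4 adds nothing — fixpoint reached.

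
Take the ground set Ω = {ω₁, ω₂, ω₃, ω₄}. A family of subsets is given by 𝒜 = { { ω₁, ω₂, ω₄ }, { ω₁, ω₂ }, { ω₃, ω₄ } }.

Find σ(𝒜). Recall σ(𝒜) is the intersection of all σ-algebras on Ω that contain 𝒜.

Begin from { {  }, { ω₁, ω₂ }, { ω₃, ω₄ }, { ω₁, ω₂, ω₄ }, Ω } (that is, 𝒜 plus ∅ and Ω).
Step 1: +1 →
  { ω₃ }  = ᶜ of { ω₁, ω₂, ω₄ }
  [6 total]
Step 2 adds 1:
  { ω₁, ω₂, ω₃ }  = { ω₃ } ∪ { ω₁, ω₂ }
  [7 total]
Step 3: +1 →
  { ω₄ }  = ᶜ of { ω₁, ω₂, ω₃ }
  [8 total]
Step 4: closed — nothing new.

σ(𝒜) = { {  }, { ω₃ }, { ω₄ }, { ω₁, ω₂ }, { ω₃, ω₄ }, { ω₁, ω₂, ω₃ }, { ω₁, ω₂, ω₄ }, Ω }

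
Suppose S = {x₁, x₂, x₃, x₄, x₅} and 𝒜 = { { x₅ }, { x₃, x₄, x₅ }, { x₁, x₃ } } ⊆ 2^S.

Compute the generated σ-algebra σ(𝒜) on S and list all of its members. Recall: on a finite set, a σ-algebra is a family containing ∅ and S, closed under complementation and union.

Initial family (5 sets): { {}, { x₅ }, { x₁, x₃ }, { x₃, x₄, x₅ }, S }.
Step 1: 5 new —
  { x₁, x₂ }  = { x₃, x₄, x₅ }ᶜ
  { x₁, x₃, x₅ }  = { x₁, x₃ } ∪ { x₅ }
  { x₂, x₄, x₅ }  = { x₁, x₃ }ᶜ
  { x₁, x₂, x₃, x₄ }  = { x₅ }ᶜ
  { x₁, x₃, x₄, x₅ }  = { x₃, x₄, x₅ } ∪ { x₁, x₃ }
  |family| = 10
Step 2: +7 →
  { x₂ }  = { x₁, x₃, x₄, x₅ }ᶜ
  { x₂, x₄ }  = { x₁, x₃, x₅ }ᶜ
  { x₁, x₂, x₃ }  = { x₁, x₂ } ∪ { x₁, x₃ }
  { x₁, x₂, x₅ }  = { x₁, x₂ } ∪ { x₅ }
  { x₁, x₂, x₃, x₅ }  = { x₁, x₂ } ∪ { x₁, x₃, x₅ }
  { x₁, x₂, x₄, x₅ }  = { x₁, x₂ } ∪ { x₂, x₄, x₅ }
  { x₂, x₃, x₄, x₅ }  = { x₃, x₄, x₅ } ∪ { x₂, x₄, x₅ }
  |family| = 17
Step 3: +7 →
  { x₁ }  = { x₂, x₃, x₄, x₅ }ᶜ
  { x₃ }  = { x₁, x₂, x₄, x₅ }ᶜ
  { x₄ }  = { x₁, x₂, x₃, x₅ }ᶜ
  { x₂, x₅ }  = { x₂ } ∪ { x₅ }
  { x₃, x₄ }  = { x₁, x₂, x₅ }ᶜ
  { x₄, x₅ }  = { x₁, x₂, x₃ }ᶜ
  { x₁, x₂, x₄ }  = { x₁, x₂ } ∪ { x₂, x₄ }
  |family| = 24
Step 4: 8 new —
  { x₁, x₄ }  = { x₄ } ∪ { x₁ }
  { x₁, x₅ }  = { x₅ } ∪ { x₁ }
  { x₂, x₃ }  = { x₂ } ∪ { x₃ }
  { x₃, x₅ }  = { x₁, x₂, x₄ }ᶜ
  { x₁, x₃, x₄ }  = { x₂, x₅ }ᶜ
  { x₁, x₄, x₅ }  = { x₄, x₅ } ∪ { x₁ }
  { x₂, x₃, x₄ }  = { x₃, x₄ } ∪ { x₂ }
  { x₂, x₃, x₅ }  = { x₂, x₅ } ∪ { x₃ }
  |family| = 32
Step 5: closed — nothing new.

σ(𝒜) = { {}, { x₁ }, { x₂ }, { x₃ }, { x₄ }, { x₅ }, { x₁, x₂ }, { x₁, x₃ }, { x₁, x₄ }, { x₁, x₅ }, { x₂, x₃ }, { x₂, x₄ }, { x₂, x₅ }, { x₃, x₄ }, { x₃, x₅ }, { x₄, x₅ }, { x₁, x₂, x₃ }, { x₁, x₂, x₄ }, { x₁, x₂, x₅ }, { x₁, x₃, x₄ }, { x₁, x₃, x₅ }, { x₁, x₄, x₅ }, { x₂, x₃, x₄ }, { x₂, x₃, x₅ }, { x₂, x₄, x₅ }, { x₃, x₄, x₅ }, { x₁, x₂, x₃, x₄ }, { x₁, x₂, x₃, x₅ }, { x₁, x₂, x₄, x₅ }, { x₁, x₃, x₄, x₅ }, { x₂, x₃, x₄, x₅ }, S }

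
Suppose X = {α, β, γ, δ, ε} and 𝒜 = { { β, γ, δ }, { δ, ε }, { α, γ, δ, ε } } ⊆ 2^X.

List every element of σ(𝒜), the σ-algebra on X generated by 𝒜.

|σ(𝒜)| = 32.  σ(𝒜) = { {}, { α }, { β }, { γ }, { δ }, { ε }, { α, β }, { α, γ }, { α, δ }, { α, ε }, { β, γ }, { β, δ }, { β, ε }, { γ, δ }, { γ, ε }, { δ, ε }, { α, β, γ }, { α, β, δ }, { α, β, ε }, { α, γ, δ }, { α, γ, ε }, { α, δ, ε }, { β, γ, δ }, { β, γ, ε }, { β, δ, ε }, { γ, δ, ε }, { α, β, γ, δ }, { α, β, γ, ε }, { α, β, δ, ε }, { α, γ, δ, ε }, { β, γ, δ, ε }, X }

Check:
Begin from { {}, { δ, ε }, { β, γ, δ }, { α, γ, δ, ε }, X } (that is, 𝒜 plus ∅ and X).
Round 1: +4 →
  { β }  = ᶜ of { α, γ, δ, ε }
  { α, ε }  = ᶜ of { β, γ, δ }
  { α, β, γ }  = ᶜ of { δ, ε }
  { β, γ, δ, ε }  = { δ, ε } ∪ { β, γ, δ }
  [9 total]
Round 2 adds 6:
  { α }  = ᶜ of { β, γ, δ, ε }
  { α, β, ε }  = { β } ∪ { α, ε }
  { α, δ, ε }  = { δ, ε } ∪ { α, ε }
  { β, δ, ε }  = { β } ∪ { δ, ε }
  { α, β, γ, δ }  = { α, β, γ } ∪ { β, γ, δ }
  { α, β, γ, ε }  = { α, β, γ } ∪ { α, ε }
  [15 total]
Round 3: 7 new —
  { δ }  = ᶜ of { α, β, γ, ε }
  { ε }  = ᶜ of { α, β, γ, δ }
  { α, β }  = { β } ∪ { α }
  { α, γ }  = ᶜ of { β, δ, ε }
  { β, γ }  = ᶜ of { α, δ, ε }
  { γ, δ }  = ᶜ of { α, β, ε }
  { α, β, δ, ε }  = { δ, ε } ∪ { α, β, ε }
  [22 total]
Round 4. New:
  { γ }  = ᶜ of { α, β, δ, ε }
  { α, δ }  = { δ } ∪ { α }
  { β, δ }  = { β } ∪ { δ }
  { β, ε }  = { β } ∪ { ε }
  { α, β, δ }  = { α, β } ∪ { δ }
  { α, γ, δ }  = { γ, δ } ∪ { α, γ }
  { α, γ, ε }  = { α, γ } ∪ { α, ε }
  { β, γ, ε }  = { ε } ∪ { β, γ }
  { γ, δ, ε }  = ᶜ of { α, β }
  [31 total]
Round 5: 1 new —
  { γ, ε }  = ᶜ of { α, β, δ }
  [32 total]
Round 6: no new sets; the family is a σ-algebra.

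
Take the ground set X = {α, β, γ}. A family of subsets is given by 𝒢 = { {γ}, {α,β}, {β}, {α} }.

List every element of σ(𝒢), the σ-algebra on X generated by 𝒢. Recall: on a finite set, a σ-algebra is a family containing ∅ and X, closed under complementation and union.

Seed the family with 𝒢 together with ∅ and X: { ∅, {α}, {β}, {γ}, {α,β}, X }.
Pass 1. New:
  {α,γ}  = complement {β}
  {β,γ}  = complement {α}
Pass 2 adds nothing — fixpoint reached.

Hence σ(𝒢) has 8 members: { ∅, {α}, {β}, {γ}, {α,β}, {α,γ}, {β,γ}, X }.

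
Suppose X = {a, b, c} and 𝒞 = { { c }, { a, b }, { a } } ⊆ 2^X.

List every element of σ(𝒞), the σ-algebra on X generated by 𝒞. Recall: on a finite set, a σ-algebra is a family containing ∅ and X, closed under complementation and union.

σ(𝒞) = { {}, { a }, { b }, { c }, { a, b }, { a, c }, { b, c }, X }

Trace:
Take S₀ = 𝒞 ∪ {∅, X} = { {}, { a }, { c }, { a, b }, X }.
Pass 1. New:
  { a, c }  = { c } ∪ { a }
  { b, c }  = ᶜ of { a }
Pass 2. New:
  { b }  = ᶜ of { a, c }
Pass 3: no new sets; the family is a σ-algebra.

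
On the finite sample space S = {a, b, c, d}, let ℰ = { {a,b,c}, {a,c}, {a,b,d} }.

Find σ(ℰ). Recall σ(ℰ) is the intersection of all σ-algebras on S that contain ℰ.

Answer: σ(ℰ) = { {}, {a}, {b}, {c}, {d}, {a,b}, {a,c}, {a,d}, {b,c}, {b,d}, {c,d}, {a,b,c}, {a,b,d}, {a,c,d}, {b,c,d}, S }

Derivation:
Seed the family with ℰ together with ∅ and S: { {}, {a,c}, {a,b,c}, {a,b,d}, S }.
Step 1. New:
  {c}  = ᶜ of {a,b,d}
  {d}  = ᶜ of {a,b,c}
  {b,d}  = ᶜ of {a,c}
  (now 8)
Step 2: +3 →
  {c,d}  = {d} ∪ {c}
  {a,c,d}  = {d} ∪ {a,c}
  {b,c,d}  = {c} ∪ {b,d}
  (now 11)
Step 3. New:
  {a}  = ᶜ of {b,c,d}
  {b}  = ᶜ of {a,c,d}
  {a,b}  = ᶜ of {c,d}
  (now 14)
Step 4: +2 →
  {a,d}  = {d} ∪ {a}
  {b,c}  = {c} ∪ {b}
  (now 16)
Step 5 adds nothing — fixpoint reached.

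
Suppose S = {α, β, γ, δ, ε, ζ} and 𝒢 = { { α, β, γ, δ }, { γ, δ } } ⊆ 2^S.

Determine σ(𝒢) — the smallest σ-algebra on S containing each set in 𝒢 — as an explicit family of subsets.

Start: 𝒢 ∪ {∅, S} = { ∅, { γ, δ }, { α, β, γ, δ }, S }.
Pass 1: 2 new —
  { ε, ζ }  = S∖{ α, β, γ, δ }
  { α, β, ε, ζ }  = S∖{ γ, δ }
Pass 2 (1 new):
  { γ, δ, ε, ζ }  = { γ, δ } ∪ { ε, ζ }
Pass 3: 1 new —
  { α, β }  = S∖{ γ, δ, ε, ζ }
Pass 4 adds nothing — fixpoint reached.

Therefore σ(𝒢) = { ∅, { α, β }, { γ, δ }, { ε, ζ }, { α, β, γ, δ }, { α, β, ε, ζ }, { γ, δ, ε, ζ }, S } (|σ(𝒢)| = 8).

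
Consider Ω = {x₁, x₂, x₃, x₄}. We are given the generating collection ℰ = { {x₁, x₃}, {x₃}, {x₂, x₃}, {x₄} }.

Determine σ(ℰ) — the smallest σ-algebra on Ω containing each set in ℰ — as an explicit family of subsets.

Initial family (6 sets): { {}, {x₃}, {x₄}, {x₁, x₃}, {x₂, x₃}, Ω }.
Step 1 (7 new):
  {x₁, x₄}  = complement {x₂, x₃}
  {x₂, x₄}  = complement {x₁, x₃}
  {x₃, x₄}  = {x₃} ∪ {x₄}
  {x₁, x₂, x₃}  = complement {x₄}
  {x₁, x₂, x₄}  = complement {x₃}
  {x₁, x₃, x₄}  = {x₁, x₃} ∪ {x₄}
  {x₂, x₃, x₄}  = {x₂, x₃} ∪ {x₄}
  — 13 sets.
Step 2: +3 →
  {x₁}  = complement {x₂, x₃, x₄}
  {x₂}  = complement {x₁, x₃, x₄}
  {x₁, x₂}  = complement {x₃, x₄}
  — 16 sets.
Step 3: no new sets; the family is a σ-algebra.

Hence σ(ℰ) has 16 members: { {}, {x₁}, {x₂}, {x₃}, {x₄}, {x₁, x₂}, {x₁, x₃}, {x₁, x₄}, {x₂, x₃}, {x₂, x₄}, {x₃, x₄}, {x₁, x₂, x₃}, {x₁, x₂, x₄}, {x₁, x₃, x₄}, {x₂, x₃, x₄}, Ω }.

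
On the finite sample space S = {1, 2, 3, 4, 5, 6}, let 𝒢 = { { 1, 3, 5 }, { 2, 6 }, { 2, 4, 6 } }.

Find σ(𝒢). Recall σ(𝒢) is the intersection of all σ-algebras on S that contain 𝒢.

|σ(𝒢)| = 8.  σ(𝒢) = { {  }, { 4 }, { 2, 6 }, { 1, 3, 5 }, { 2, 4, 6 }, { 1, 3, 4, 5 }, { 1, 2, 3, 5, 6 }, S }

Trace:
Start: 𝒢 ∪ {∅, S} = { {  }, { 2, 6 }, { 1, 3, 5 }, { 2, 4, 6 }, S }.
Step 1 adds 2:
  { 1, 3, 4, 5 }  = ᶜ of { 2, 6 }
  { 1, 2, 3, 5, 6 }  = { 1, 3, 5 } ∪ { 2, 6 }
Step 2: +1 →
  { 4 }  = ᶜ of { 1, 2, 3, 5, 6 }
Step 3: closed — nothing new.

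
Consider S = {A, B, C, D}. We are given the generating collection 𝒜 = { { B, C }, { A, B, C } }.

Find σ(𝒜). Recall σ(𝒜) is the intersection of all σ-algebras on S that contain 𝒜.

Seed the family with 𝒜 together with ∅ and S: { {  }, { B, C }, { A, B, C }, S }.
Round 1. New:
  { D }  = complement { A, B, C }
  { A, D }  = complement { B, C }
  |family| = 6
Round 2. New:
  { B, C, D }  = { B, C } ∪ { D }
  |family| = 7
Round 3 (1 new):
  { A }  = complement { B, C, D }
  |family| = 8
Round 4: closed — nothing new.

σ(𝒜) = { {  }, { A }, { D }, { A, D }, { B, C }, { A, B, C }, { B, C, D }, S }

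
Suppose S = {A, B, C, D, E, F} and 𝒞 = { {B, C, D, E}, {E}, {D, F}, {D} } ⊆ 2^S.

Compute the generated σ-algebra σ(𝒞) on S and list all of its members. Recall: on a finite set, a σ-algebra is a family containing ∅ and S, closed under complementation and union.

Answer: σ(𝒞) = { ∅, {A}, {D}, {E}, {F}, {A, D}, {A, E}, {A, F}, {B, C}, {D, E}, {D, F}, {E, F}, {A, B, C}, {A, D, E}, {A, D, F}, {A, E, F}, {B, C, D}, {B, C, E}, {B, C, F}, {D, E, F}, {A, B, C, D}, {A, B, C, E}, {A, B, C, F}, {A, D, E, F}, {B, C, D, E}, {B, C, D, F}, {B, C, E, F}, {A, B, C, D, E}, {A, B, C, D, F}, {A, B, C, E, F}, {B, C, D, E, F}, S }

Derivation:
Take S₀ = 𝒞 ∪ {∅, S} = { ∅, {D}, {E}, {D, F}, {B, C, D, E}, S }.
Iteration 1 adds 7:
  {A, F}  = complement {B, C, D, E}
  {D, E}  = {D} ∪ {E}
  {D, E, F}  = {D, F} ∪ {E}
  {A, B, C, E}  = complement {D, F}
  {A, B, C, D, F}  = complement {E}
  {A, B, C, E, F}  = complement {D}
  {B, C, D, E, F}  = {B, C, D, E} ∪ {D, F}
  [13 total]
Iteration 2. New:
  {A}  = complement {B, C, D, E, F}
  {A, B, C}  = complement {D, E, F}
  {A, D, F}  = {A, F} ∪ {D}
  {A, E, F}  = {A, F} ∪ {E}
  {A, B, C, F}  = complement {D, E}
  {A, D, E, F}  = {A, F} ∪ {D, E}
  {A, B, C, D, E}  = {B, C, D, E} ∪ {A, B, C, E}
  [20 total]
Iteration 3: 8 new —
  {F}  = complement {A, B, C, D, E}
  {A, D}  = {D} ∪ {A}
  {A, E}  = {E} ∪ {A}
  {B, C}  = complement {A, D, E, F}
  {A, D, E}  = {D, E} ∪ {A}
  {B, C, D}  = complement {A, E, F}
  {B, C, E}  = complement {A, D, F}
  {A, B, C, D}  = {A, B, C} ∪ {D}
  [28 total]
Iteration 4. New:
  {E, F}  = complement {A, B, C, D}
  {B, C, F}  = complement {A, D, E}
  {B, C, D, F}  = complement {A, E}
  {B, C, E, F}  = complement {A, D}
  [32 total]
Iteration 5: stable.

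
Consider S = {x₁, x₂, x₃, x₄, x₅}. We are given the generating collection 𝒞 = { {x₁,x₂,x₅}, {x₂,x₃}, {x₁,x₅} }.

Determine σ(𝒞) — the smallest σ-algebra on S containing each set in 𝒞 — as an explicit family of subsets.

σ(𝒞) (16 sets): { ∅, {x₂}, {x₃}, {x₄}, {x₁,x₅}, {x₂,x₃}, {x₂,x₄}, {x₃,x₄}, {x₁,x₂,x₅}, {x₁,x₃,x₅}, {x₁,x₄,x₅}, {x₂,x₃,x₄}, {x₁,x₂,x₃,x₅}, {x₁,x₂,x₄,x₅}, {x₁,x₃,x₄,x₅}, S }

Derivation:
Initial family (5 sets): { ∅, {x₁,x₅}, {x₂,x₃}, {x₁,x₂,x₅}, S }.
Iteration 1: 4 new —
  {x₃,x₄}  = S∖{x₁,x₂,x₅}
  {x₁,x₄,x₅}  = S∖{x₂,x₃}
  {x₂,x₃,x₄}  = S∖{x₁,x₅}
  {x₁,x₂,x₃,x₅}  = {x₁,x₂,x₅} ∪ {x₂,x₃}
  [9 total]
Iteration 2. New:
  {x₄}  = S∖{x₁,x₂,x₃,x₅}
  {x₁,x₂,x₄,x₅}  = {x₁,x₄,x₅} ∪ {x₁,x₂,x₅}
  {x₁,x₃,x₄,x₅}  = {x₁,x₄,x₅} ∪ {x₃,x₄}
  [12 total]
Iteration 3. New:
  {x₂}  = S∖{x₁,x₃,x₄,x₅}
  {x₃}  = S∖{x₁,x₂,x₄,x₅}
  [14 total]
Iteration 4: +2 →
  {x₂,x₄}  = {x₄} ∪ {x₂}
  {x₁,x₃,x₅}  = {x₃} ∪ {x₁,x₅}
  [16 total]
Iteration 5: closed — nothing new.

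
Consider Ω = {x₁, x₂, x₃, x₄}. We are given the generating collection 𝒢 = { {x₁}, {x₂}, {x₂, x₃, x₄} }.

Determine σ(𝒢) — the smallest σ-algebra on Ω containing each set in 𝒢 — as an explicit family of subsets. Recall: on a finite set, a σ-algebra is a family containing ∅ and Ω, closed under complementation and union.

Start: 𝒢 ∪ {∅, Ω} = { {}, {x₁}, {x₂}, {x₂, x₃, x₄}, Ω }.
Iteration 1 adds 2:
  {x₁, x₂}  = {x₂} ∪ {x₁}
  {x₁, x₃, x₄}  = Ω∖{x₂}
Iteration 2. New:
  {x₃, x₄}  = Ω∖{x₁, x₂}
Iteration 3: closed — nothing new.

Hence σ(𝒢) has 8 members: { {}, {x₁}, {x₂}, {x₁, x₂}, {x₃, x₄}, {x₁, x₃, x₄}, {x₂, x₃, x₄}, Ω }.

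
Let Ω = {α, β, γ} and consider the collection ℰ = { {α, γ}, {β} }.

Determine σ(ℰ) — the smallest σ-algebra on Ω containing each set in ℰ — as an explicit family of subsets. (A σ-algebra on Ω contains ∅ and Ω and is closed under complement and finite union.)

σ(ℰ) (4 sets): { {}, {β}, {α, γ}, Ω }

Working:
Start: ℰ ∪ {∅, Ω} = { {}, {β}, {α, γ}, Ω }.
Iteration 1: stable.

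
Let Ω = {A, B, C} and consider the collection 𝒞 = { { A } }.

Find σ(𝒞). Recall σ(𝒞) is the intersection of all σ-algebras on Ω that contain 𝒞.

|σ(𝒞)| = 4.  σ(𝒞) = { {  }, { A }, { B, C }, Ω }

Working:
Begin from { {  }, { A }, Ω } (that is, 𝒞 plus ∅ and Ω).
Pass 1: +1 →
  { B, C }  = ᶜ of { A }
  [4 total]
Pass 2: closed — nothing new.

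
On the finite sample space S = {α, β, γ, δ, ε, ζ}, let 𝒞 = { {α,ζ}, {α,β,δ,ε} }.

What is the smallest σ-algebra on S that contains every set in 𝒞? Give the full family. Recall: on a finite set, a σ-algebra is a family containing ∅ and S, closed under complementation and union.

Take S₀ = 𝒞 ∪ {∅, S} = { {}, {α,ζ}, {α,β,δ,ε}, S }.
Step 1: 3 new —
  {γ,ζ}  = ᶜ of {α,β,δ,ε}
  {β,γ,δ,ε}  = ᶜ of {α,ζ}
  {α,β,δ,ε,ζ}  = {α,β,δ,ε} ∪ {α,ζ}
  |family| = 7
Step 2: 4 new —
  {γ}  = ᶜ of {α,β,δ,ε,ζ}
  {α,γ,ζ}  = {γ,ζ} ∪ {α,ζ}
  {α,β,γ,δ,ε}  = {β,γ,δ,ε} ∪ {α,β,δ,ε}
  {β,γ,δ,ε,ζ}  = {γ,ζ} ∪ {β,γ,δ,ε}
  |family| = 11
Step 3 (3 new):
  {α}  = ᶜ of {β,γ,δ,ε,ζ}
  {ζ}  = ᶜ of {α,β,γ,δ,ε}
  {β,δ,ε}  = ᶜ of {α,γ,ζ}
  |family| = 14
Step 4 adds 2:
  {α,γ}  = {γ} ∪ {α}
  {β,δ,ε,ζ}  = {β,δ,ε} ∪ {ζ}
  |family| = 16
Step 5 adds nothing — fixpoint reached.

|σ(𝒞)| = 16.  σ(𝒞) = { {}, {α}, {γ}, {ζ}, {α,γ}, {α,ζ}, {γ,ζ}, {α,γ,ζ}, {β,δ,ε}, {α,β,δ,ε}, {β,γ,δ,ε}, {β,δ,ε,ζ}, {α,β,γ,δ,ε}, {α,β,δ,ε,ζ}, {β,γ,δ,ε,ζ}, S }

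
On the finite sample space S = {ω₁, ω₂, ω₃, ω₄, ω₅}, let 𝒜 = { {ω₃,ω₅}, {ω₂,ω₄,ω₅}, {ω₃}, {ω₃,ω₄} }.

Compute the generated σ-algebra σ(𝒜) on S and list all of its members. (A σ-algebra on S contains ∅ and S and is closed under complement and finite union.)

Take S₀ = 𝒜 ∪ {∅, S} = { ∅, {ω₃}, {ω₃,ω₄}, {ω₃,ω₅}, {ω₂,ω₄,ω₅}, S }.
Iteration 1 adds 6:
  {ω₁,ω₃}  = {ω₂,ω₄,ω₅}ᶜ
  {ω₁,ω₂,ω₄}  = {ω₃,ω₅}ᶜ
  {ω₁,ω₂,ω₅}  = {ω₃,ω₄}ᶜ
  {ω₃,ω₄,ω₅}  = {ω₃,ω₄} ∪ {ω₃,ω₅}
  {ω₁,ω₂,ω₄,ω₅}  = {ω₃}ᶜ
  {ω₂,ω₃,ω₄,ω₅}  = {ω₃} ∪ {ω₂,ω₄,ω₅}
  — 12 sets.
Iteration 2 (7 new):
  {ω₁}  = {ω₂,ω₃,ω₄,ω₅}ᶜ
  {ω₁,ω₂}  = {ω₃,ω₄,ω₅}ᶜ
  {ω₁,ω₃,ω₄}  = {ω₃,ω₄} ∪ {ω₁,ω₃}
  {ω₁,ω₃,ω₅}  = {ω₁,ω₃} ∪ {ω₃,ω₅}
  {ω₁,ω₂,ω₃,ω₄}  = {ω₃,ω₄} ∪ {ω₁,ω₂,ω₄}
  {ω₁,ω₂,ω₃,ω₅}  = {ω₃} ∪ {ω₁,ω₂,ω₅}
  {ω₁,ω₃,ω₄,ω₅}  = {ω₃,ω₄,ω₅} ∪ {ω₁,ω₃}
  — 19 sets.
Iteration 3. New:
  {ω₂}  = {ω₁,ω₃,ω₄,ω₅}ᶜ
  {ω₄}  = {ω₁,ω₂,ω₃,ω₅}ᶜ
  {ω₅}  = {ω₁,ω₂,ω₃,ω₄}ᶜ
  {ω₂,ω₄}  = {ω₁,ω₃,ω₅}ᶜ
  {ω₂,ω₅}  = {ω₁,ω₃,ω₄}ᶜ
  {ω₁,ω₂,ω₃}  = {ω₁,ω₃} ∪ {ω₁,ω₂}
  — 25 sets.
Iteration 4 adds 6:
  {ω₁,ω₄}  = {ω₄} ∪ {ω₁}
  {ω₁,ω₅}  = {ω₅} ∪ {ω₁}
  {ω₂,ω₃}  = {ω₂} ∪ {ω₃}
  {ω₄,ω₅}  = {ω₁,ω₂,ω₃}ᶜ
  {ω₂,ω₃,ω₄}  = {ω₃,ω₄} ∪ {ω₂}
  {ω₂,ω₃,ω₅}  = {ω₂,ω₅} ∪ {ω₃}
  — 31 sets.
Iteration 5. New:
  {ω₁,ω₄,ω₅}  = {ω₂,ω₃}ᶜ
  — 32 sets.
After Iteration 6 the family is unchanged; done.

Hence σ(𝒜) has 32 members: { ∅, {ω₁}, {ω₂}, {ω₃}, {ω₄}, {ω₅}, {ω₁,ω₂}, {ω₁,ω₃}, {ω₁,ω₄}, {ω₁,ω₅}, {ω₂,ω₃}, {ω₂,ω₄}, {ω₂,ω₅}, {ω₃,ω₄}, {ω₃,ω₅}, {ω₄,ω₅}, {ω₁,ω₂,ω₃}, {ω₁,ω₂,ω₄}, {ω₁,ω₂,ω₅}, {ω₁,ω₃,ω₄}, {ω₁,ω₃,ω₅}, {ω₁,ω₄,ω₅}, {ω₂,ω₃,ω₄}, {ω₂,ω₃,ω₅}, {ω₂,ω₄,ω₅}, {ω₃,ω₄,ω₅}, {ω₁,ω₂,ω₃,ω₄}, {ω₁,ω₂,ω₃,ω₅}, {ω₁,ω₂,ω₄,ω₅}, {ω₁,ω₃,ω₄,ω₅}, {ω₂,ω₃,ω₄,ω₅}, S }.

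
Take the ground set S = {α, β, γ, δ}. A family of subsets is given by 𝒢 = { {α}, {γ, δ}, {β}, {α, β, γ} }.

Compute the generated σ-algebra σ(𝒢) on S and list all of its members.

|σ(𝒢)| = 16.  σ(𝒢) = { ∅, {α}, {β}, {γ}, {δ}, {α, β}, {α, γ}, {α, δ}, {β, γ}, {β, δ}, {γ, δ}, {α, β, γ}, {α, β, δ}, {α, γ, δ}, {β, γ, δ}, S }

Working:
Initial family (6 sets): { ∅, {α}, {β}, {γ, δ}, {α, β, γ}, S }.
Round 1 adds 4:
  {δ}  = {α, β, γ}ᶜ
  {α, β}  = {γ, δ}ᶜ
  {α, γ, δ}  = {β}ᶜ
  {β, γ, δ}  = {α}ᶜ
  (now 10)
Round 2: +3 →
  {α, δ}  = {δ} ∪ {α}
  {β, δ}  = {β} ∪ {δ}
  {α, β, δ}  = {α, β} ∪ {δ}
  (now 13)
Round 3: +3 →
  {γ}  = {α, β, δ}ᶜ
  {α, γ}  = {β, δ}ᶜ
  {β, γ}  = {α, δ}ᶜ
  (now 16)
Round 4: already closed under ᶜ and ∪.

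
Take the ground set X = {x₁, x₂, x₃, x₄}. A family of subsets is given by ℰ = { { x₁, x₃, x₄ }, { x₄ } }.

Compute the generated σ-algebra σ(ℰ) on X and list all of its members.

Start: ℰ ∪ {∅, X} = { {}, { x₄ }, { x₁, x₃, x₄ }, X }.
Iteration 1. New:
  { x₂ }  = ᶜ of { x₁, x₃, x₄ }
  { x₁, x₂, x₃ }  = ᶜ of { x₄ }
  |family| = 6
Iteration 2. New:
  { x₂, x₄ }  = { x₄ } ∪ { x₂ }
  |family| = 7
Iteration 3 (1 new):
  { x₁, x₃ }  = ᶜ of { x₂, x₄ }
  |family| = 8
Iteration 4: no new sets; the family is a σ-algebra.

Therefore σ(ℰ) = { {}, { x₂ }, { x₄ }, { x₁, x₃ }, { x₂, x₄ }, { x₁, x₂, x₃ }, { x₁, x₃, x₄ }, X } (|σ(ℰ)| = 8).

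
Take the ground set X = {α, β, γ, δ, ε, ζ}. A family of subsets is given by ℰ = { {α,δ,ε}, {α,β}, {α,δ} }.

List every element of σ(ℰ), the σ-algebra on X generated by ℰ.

Answer: σ(ℰ) = { ∅, {α}, {β}, {δ}, {ε}, {α,β}, {α,δ}, {α,ε}, {β,δ}, {β,ε}, {γ,ζ}, {δ,ε}, {α,β,δ}, {α,β,ε}, {α,γ,ζ}, {α,δ,ε}, {β,γ,ζ}, {β,δ,ε}, {γ,δ,ζ}, {γ,ε,ζ}, {α,β,γ,ζ}, {α,β,δ,ε}, {α,γ,δ,ζ}, {α,γ,ε,ζ}, {β,γ,δ,ζ}, {β,γ,ε,ζ}, {γ,δ,ε,ζ}, {α,β,γ,δ,ζ}, {α,β,γ,ε,ζ}, {α,γ,δ,ε,ζ}, {β,γ,δ,ε,ζ}, X }

Derivation:
Initial family (5 sets): { ∅, {α,β}, {α,δ}, {α,δ,ε}, X }.
Round 1: 5 new —
  {α,β,δ}  = {α,δ} ∪ {α,β}
  {β,γ,ζ}  = complement {α,δ,ε}
  {α,β,δ,ε}  = {α,δ,ε} ∪ {α,β}
  {β,γ,ε,ζ}  = complement {α,δ}
  {γ,δ,ε,ζ}  = complement {α,β}
Round 2: +7 →
  {γ,ζ}  = complement {α,β,δ,ε}
  {γ,ε,ζ}  = complement {α,β,δ}
  {α,β,γ,ζ}  = {α,β} ∪ {β,γ,ζ}
  {α,β,γ,δ,ζ}  = {β,γ,ζ} ∪ {α,β,δ}
  {α,β,γ,ε,ζ}  = {α,β} ∪ {β,γ,ε,ζ}
  {α,γ,δ,ε,ζ}  = {α,δ,ε} ∪ {γ,δ,ε,ζ}
  {β,γ,δ,ε,ζ}  = {γ,δ,ε,ζ} ∪ {β,γ,ζ}
Round 3 (6 new):
  {α}  = complement {β,γ,δ,ε,ζ}
  {β}  = complement {α,γ,δ,ε,ζ}
  {δ}  = complement {α,β,γ,ε,ζ}
  {ε}  = complement {α,β,γ,δ,ζ}
  {δ,ε}  = complement {α,β,γ,ζ}
  {α,γ,δ,ζ}  = {α,δ} ∪ {γ,ζ}
Round 4. New:
  {α,ε}  = {α} ∪ {ε}
  {β,δ}  = {β} ∪ {δ}
  {β,ε}  = complement {α,γ,δ,ζ}
  {α,β,ε}  = {α,β} ∪ {ε}
  {α,γ,ζ}  = {α} ∪ {γ,ζ}
  {β,δ,ε}  = {β} ∪ {δ,ε}
  {γ,δ,ζ}  = {γ,ζ} ∪ {δ}
  {α,γ,ε,ζ}  = {α} ∪ {γ,ε,ζ}
  {β,γ,δ,ζ}  = {β,γ,ζ} ∪ {δ}
Round 5: already closed under ᶜ and ∪.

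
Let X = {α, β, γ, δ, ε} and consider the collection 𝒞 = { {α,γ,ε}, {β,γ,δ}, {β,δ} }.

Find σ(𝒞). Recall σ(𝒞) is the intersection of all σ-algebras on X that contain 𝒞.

Initial family (5 sets): { {}, {β,δ}, {α,γ,ε}, {β,γ,δ}, X }.
Step 1 (1 new):
  {α,ε}  = {β,γ,δ}ᶜ
  — 6 sets.
Step 2 adds 1:
  {α,β,δ,ε}  = {β,δ} ∪ {α,ε}
  — 7 sets.
Step 3 adds 1:
  {γ}  = {α,β,δ,ε}ᶜ
  — 8 sets.
Step 4: stable.

Therefore σ(𝒞) = { {}, {γ}, {α,ε}, {β,δ}, {α,γ,ε}, {β,γ,δ}, {α,β,δ,ε}, X } (|σ(𝒞)| = 8).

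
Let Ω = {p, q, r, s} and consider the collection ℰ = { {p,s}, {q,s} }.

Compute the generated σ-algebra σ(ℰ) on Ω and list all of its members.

Start: ℰ ∪ {∅, Ω} = { {}, {p,s}, {q,s}, Ω }.
Iteration 1 adds 3:
  {p,r}  = {q,s}ᶜ
  {q,r}  = {p,s}ᶜ
  {p,q,s}  = {q,s} ∪ {p,s}
Iteration 2: 4 new —
  {r}  = {p,q,s}ᶜ
  {p,q,r}  = {q,r} ∪ {p,r}
  {p,r,s}  = {p,s} ∪ {p,r}
  {q,r,s}  = {q,r} ∪ {q,s}
Iteration 3 adds 3:
  {p}  = {q,r,s}ᶜ
  {q}  = {p,r,s}ᶜ
  {s}  = {p,q,r}ᶜ
Iteration 4: 2 new —
  {p,q}  = {q} ∪ {p}
  {r,s}  = {r} ∪ {s}
Iteration 5 adds nothing — fixpoint reached.

Hence σ(ℰ) has 16 members: { {}, {p}, {q}, {r}, {s}, {p,q}, {p,r}, {p,s}, {q,r}, {q,s}, {r,s}, {p,q,r}, {p,q,s}, {p,r,s}, {q,r,s}, Ω }.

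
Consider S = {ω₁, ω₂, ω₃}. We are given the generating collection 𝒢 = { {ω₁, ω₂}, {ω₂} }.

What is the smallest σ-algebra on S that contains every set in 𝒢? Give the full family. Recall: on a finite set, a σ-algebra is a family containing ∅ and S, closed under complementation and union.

σ(𝒢) = { {}, {ω₁}, {ω₂}, {ω₃}, {ω₁, ω₂}, {ω₁, ω₃}, {ω₂, ω₃}, S }

Derivation:
Begin from { {}, {ω₂}, {ω₁, ω₂}, S } (that is, 𝒢 plus ∅ and S).
Iteration 1. New:
  {ω₃}  = {ω₁, ω₂}ᶜ
  {ω₁, ω₃}  = {ω₂}ᶜ
  |family| = 6
Iteration 2 (1 new):
  {ω₂, ω₃}  = {ω₃} ∪ {ω₂}
  |family| = 7
Iteration 3 adds 1:
  {ω₁}  = {ω₂, ω₃}ᶜ
  |family| = 8
Iteration 4 adds nothing — fixpoint reached.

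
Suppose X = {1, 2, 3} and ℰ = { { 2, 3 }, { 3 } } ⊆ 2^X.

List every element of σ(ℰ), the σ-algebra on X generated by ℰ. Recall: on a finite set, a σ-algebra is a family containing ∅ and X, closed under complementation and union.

Initial family (4 sets): { {  }, { 3 }, { 2, 3 }, X }.
Step 1 (2 new):
  { 1 }  = X∖{ 2, 3 }
  { 1, 2 }  = X∖{ 3 }
  (now 6)
Step 2 (1 new):
  { 1, 3 }  = { 3 } ∪ { 1 }
  (now 7)
Step 3 (1 new):
  { 2 }  = X∖{ 1, 3 }
  (now 8)
After Step 4 the family is unchanged; done.

Therefore σ(ℰ) = { {  }, { 1 }, { 2 }, { 3 }, { 1, 2 }, { 1, 3 }, { 2, 3 }, X } (|σ(ℰ)| = 8).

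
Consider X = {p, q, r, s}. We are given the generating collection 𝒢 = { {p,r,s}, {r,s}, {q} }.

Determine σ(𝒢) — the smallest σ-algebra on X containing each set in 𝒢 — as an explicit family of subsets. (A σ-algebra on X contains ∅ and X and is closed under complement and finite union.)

Seed the family with 𝒢 together with ∅ and X: { {}, {q}, {r,s}, {p,r,s}, X }.
Pass 1 adds 2:
  {p,q}  = ᶜ of {r,s}
  {q,r,s}  = {r,s} ∪ {q}
  [7 total]
Pass 2 adds 1:
  {p}  = ᶜ of {q,r,s}
  [8 total]
Pass 3: stable.

|σ(𝒢)| = 8.  σ(𝒢) = { {}, {p}, {q}, {p,q}, {r,s}, {p,r,s}, {q,r,s}, X }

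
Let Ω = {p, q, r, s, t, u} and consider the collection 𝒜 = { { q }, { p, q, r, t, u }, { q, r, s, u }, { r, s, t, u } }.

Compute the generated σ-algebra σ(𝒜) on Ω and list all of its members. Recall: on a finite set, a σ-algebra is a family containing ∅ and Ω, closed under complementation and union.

σ(𝒜) = { {  }, { p }, { q }, { s }, { t }, { p, q }, { p, s }, { p, t }, { q, s }, { q, t }, { r, u }, { s, t }, { p, q, s }, { p, q, t }, { p, r, u }, { p, s, t }, { q, r, u }, { q, s, t }, { r, s, u }, { r, t, u }, { p, q, r, u }, { p, q, s, t }, { p, r, s, u }, { p, r, t, u }, { q, r, s, u }, { q, r, t, u }, { r, s, t, u }, { p, q, r, s, u }, { p, q, r, t, u }, { p, r, s, t, u }, { q, r, s, t, u }, Ω }

Derivation:
Start: 𝒜 ∪ {∅, Ω} = { {  }, { q }, { q, r, s, u }, { r, s, t, u }, { p, q, r, t, u }, Ω }.
Round 1 (5 new):
  { s }  = Ω∖{ p, q, r, t, u }
  { p, q }  = Ω∖{ r, s, t, u }
  { p, t }  = Ω∖{ q, r, s, u }
  { p, r, s, t, u }  = Ω∖{ q }
  { q, r, s, t, u }  = { q, r, s, u } ∪ { r, s, t, u }
  |family| = 11
Round 2: 6 new —
  { p }  = Ω∖{ q, r, s, t, u }
  { q, s }  = { q } ∪ { s }
  { p, q, s }  = { p, q } ∪ { s }
  { p, q, t }  = { p, q } ∪ { p, t }
  { p, s, t }  = { p, t } ∪ { s }
  { p, q, r, s, u }  = { p, q } ∪ { q, r, s, u }
  |family| = 17
Round 3 (7 new):
  { t }  = Ω∖{ p, q, r, s, u }
  { p, s }  = { p } ∪ { s }
  { q, r, u }  = Ω∖{ p, s, t }
  { r, s, u }  = Ω∖{ p, q, t }
  { r, t, u }  = Ω∖{ p, q, s }
  { p, q, s, t }  = { p, s, t } ∪ { p, q, t }
  { p, r, t, u }  = Ω∖{ q, s }
  |family| = 24
Round 4: +7 →
  { q, t }  = { q } ∪ { t }
  { r, u }  = Ω∖{ p, q, s, t }
  { s, t }  = { t } ∪ { s }
  { q, s, t }  = { t } ∪ { q, s }
  { p, q, r, u }  = { p, q } ∪ { q, r, u }
  { p, r, s, u }  = { p, s } ∪ { r, s, u }
  { q, r, t, u }  = Ω∖{ p, s }
  |family| = 31
Round 5 adds 1:
  { p, r, u }  = Ω∖{ q, s, t }
  |family| = 32
Round 6: no new sets; the family is a σ-algebra.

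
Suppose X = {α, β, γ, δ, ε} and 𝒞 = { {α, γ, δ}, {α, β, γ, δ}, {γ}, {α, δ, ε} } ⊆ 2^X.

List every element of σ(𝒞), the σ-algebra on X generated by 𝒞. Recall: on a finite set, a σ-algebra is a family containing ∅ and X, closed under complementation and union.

|σ(𝒞)| = 16.  σ(𝒞) = { ∅, {β}, {γ}, {ε}, {α, δ}, {β, γ}, {β, ε}, {γ, ε}, {α, β, δ}, {α, γ, δ}, {α, δ, ε}, {β, γ, ε}, {α, β, γ, δ}, {α, β, δ, ε}, {α, γ, δ, ε}, X }

Trace:
Begin from { ∅, {γ}, {α, γ, δ}, {α, δ, ε}, {α, β, γ, δ}, X } (that is, 𝒞 plus ∅ and X).
Step 1: +5 →
  {ε}  = complement {α, β, γ, δ}
  {β, γ}  = complement {α, δ, ε}
  {β, ε}  = complement {α, γ, δ}
  {α, β, δ, ε}  = complement {γ}
  {α, γ, δ, ε}  = {α, δ, ε} ∪ {γ}
  [11 total]
Step 2. New:
  {β}  = complement {α, γ, δ, ε}
  {γ, ε}  = {ε} ∪ {γ}
  {β, γ, ε}  = {β, ε} ∪ {γ}
  [14 total]
Step 3: 2 new —
  {α, δ}  = complement {β, γ, ε}
  {α, β, δ}  = complement {γ, ε}
  [16 total]
Step 4: already closed under ᶜ and ∪.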